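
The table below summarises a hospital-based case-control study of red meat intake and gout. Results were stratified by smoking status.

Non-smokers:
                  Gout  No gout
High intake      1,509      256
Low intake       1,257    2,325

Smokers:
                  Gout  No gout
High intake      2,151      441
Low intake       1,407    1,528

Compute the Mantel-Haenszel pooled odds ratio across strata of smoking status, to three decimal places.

OR_MH = Σ(aᵢdᵢ/nᵢ) / Σ(bᵢcᵢ/nᵢ), where nᵢ is the stratum total.
Stratum 1 (Non-smokers): n = 5347; a·d/n = 1509·2325/5347 = 656.1483; b·c/n = 256·1257/5347 = 60.1818
Stratum 2 (Smokers): n = 5527; a·d/n = 2151·1528/5527 = 594.6676; b·c/n = 441·1407/5527 = 112.2647
OR_MH = (656.1483 + 594.6676) / (60.1818 + 112.2647) = 1250.8159 / 172.4465 = 7.25336

7.253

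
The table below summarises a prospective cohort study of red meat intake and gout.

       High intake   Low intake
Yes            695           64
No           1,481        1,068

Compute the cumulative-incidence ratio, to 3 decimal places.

5.649

Reading the table with exposure as columns: a = 695 (High intake, case), b = 1481 (High intake, non-case), c = 64 (Low intake, case), d = 1068.
Risk in exposed = 695/2176 = 0.31939; risk in unexposed = 64/1132 = 0.05654.
RR = 0.31939 / 0.05654 = 5.64927
The risk among the exposed is 5.65 times that among the unexposed.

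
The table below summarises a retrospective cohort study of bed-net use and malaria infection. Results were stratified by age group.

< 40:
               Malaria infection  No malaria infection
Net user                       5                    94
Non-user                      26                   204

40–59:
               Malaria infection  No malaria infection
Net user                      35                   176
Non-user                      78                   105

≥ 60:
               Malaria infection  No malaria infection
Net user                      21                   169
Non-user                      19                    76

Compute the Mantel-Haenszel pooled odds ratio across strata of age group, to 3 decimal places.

0.337

OR_MH = Σ(aᵢdᵢ/nᵢ) / Σ(bᵢcᵢ/nᵢ), where nᵢ is the stratum total.
Stratum 1 (< 40): n = 329; a·d/n = 5·204/329 = 3.1003; b·c/n = 94·26/329 = 7.4286
Stratum 2 (40–59): n = 394; a·d/n = 35·105/394 = 9.3274; b·c/n = 176·78/394 = 34.8426
Stratum 3 (≥ 60): n = 285; a·d/n = 21·76/285 = 5.6000; b·c/n = 169·19/285 = 11.2667
OR_MH = (3.1003 + 9.3274 + 5.6000) / (7.4286 + 34.8426 + 11.2667) = 18.0277 / 53.5379 = 0.33673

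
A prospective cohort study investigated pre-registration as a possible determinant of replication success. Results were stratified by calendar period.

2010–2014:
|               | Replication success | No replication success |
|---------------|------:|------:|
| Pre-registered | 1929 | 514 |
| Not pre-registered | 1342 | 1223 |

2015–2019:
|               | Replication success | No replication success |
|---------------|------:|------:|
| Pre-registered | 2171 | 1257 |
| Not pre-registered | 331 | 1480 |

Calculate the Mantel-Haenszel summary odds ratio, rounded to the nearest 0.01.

4.99

OR_MH = Σ(aᵢdᵢ/nᵢ) / Σ(bᵢcᵢ/nᵢ), where nᵢ is the stratum total.
Stratum 1 (2010–2014): n = 5008; a·d/n = 1929·1223/5008 = 471.0797; b·c/n = 514·1342/5008 = 137.7372
Stratum 2 (2015–2019): n = 5239; a·d/n = 2171·1480/5239 = 613.3002; b·c/n = 1257·331/5239 = 79.4173
OR_MH = (471.0797 + 613.3002) / (137.7372 + 79.4173) = 1084.3799 / 217.1545 = 4.99359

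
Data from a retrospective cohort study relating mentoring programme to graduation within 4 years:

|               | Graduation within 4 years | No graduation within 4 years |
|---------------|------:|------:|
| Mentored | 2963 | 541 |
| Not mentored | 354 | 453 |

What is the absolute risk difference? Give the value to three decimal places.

Cells: a = 2963, b = 541, c = 354, d = 453.
Risk in exposed = 2963/3504 = 0.845605; risk in unexposed = 354/807 = 0.438662.
Risk difference = 0.845605 − 0.438662 = 0.406943

0.407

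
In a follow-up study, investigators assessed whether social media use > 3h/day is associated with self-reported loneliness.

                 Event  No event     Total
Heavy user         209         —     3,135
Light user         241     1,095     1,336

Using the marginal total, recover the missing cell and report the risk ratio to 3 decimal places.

0.370

The missing cell is in the exposed row: 3135 − 209 = 2926.
So a = 209, b = 2926, c = 241, d = 1095.
RR = [a/(a+b)] / [c/(c+d)] = (209/3135) / (241/1336) = 0.06667/0.18039 = 0.36957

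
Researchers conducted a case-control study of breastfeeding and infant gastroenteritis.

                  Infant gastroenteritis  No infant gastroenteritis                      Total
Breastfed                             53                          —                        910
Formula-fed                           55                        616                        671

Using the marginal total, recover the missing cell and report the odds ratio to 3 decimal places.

The missing cell is in the exposed row: 910 − 53 = 857.
So a = 53, b = 857, c = 55, d = 616.
OR = (a·d)/(b·c) = (53 × 616) / (857 × 55) = 32648 / 47135 = 0.69265

0.693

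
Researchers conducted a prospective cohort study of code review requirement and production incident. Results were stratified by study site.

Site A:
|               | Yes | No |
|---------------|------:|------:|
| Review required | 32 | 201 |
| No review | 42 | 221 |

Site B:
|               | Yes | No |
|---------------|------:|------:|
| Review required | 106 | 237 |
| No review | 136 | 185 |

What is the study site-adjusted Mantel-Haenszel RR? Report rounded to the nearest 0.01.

0.76

RR_MH = Σ(aᵢ·n₀ᵢ/nᵢ) / Σ(cᵢ·n₁ᵢ/nᵢ), with n₁ᵢ = aᵢ+bᵢ (exposed), n₀ᵢ = cᵢ+dᵢ (unexposed), nᵢ = n₁ᵢ+n₀ᵢ.
Stratum 1 (Site A): n₁ = 233, n₀ = 263, n = 496; a·n₀/n = 32·263/496 = 16.9677; c·n₁/n = 42·233/496 = 19.7298
Stratum 2 (Site B): n₁ = 343, n₀ = 321, n = 664; a·n₀/n = 106·321/664 = 51.2440; c·n₁/n = 136·343/664 = 70.2530
RR_MH = (16.9677 + 51.2440) / (19.7298 + 70.2530) = 68.2117 / 89.9829 = 0.75805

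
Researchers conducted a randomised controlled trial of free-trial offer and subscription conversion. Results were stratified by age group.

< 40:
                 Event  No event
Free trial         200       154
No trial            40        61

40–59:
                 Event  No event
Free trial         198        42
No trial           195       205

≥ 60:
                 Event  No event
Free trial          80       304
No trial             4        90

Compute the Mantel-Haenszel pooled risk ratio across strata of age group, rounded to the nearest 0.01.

1.71

RR_MH = Σ(aᵢ·n₀ᵢ/nᵢ) / Σ(cᵢ·n₁ᵢ/nᵢ), with n₁ᵢ = aᵢ+bᵢ (exposed), n₀ᵢ = cᵢ+dᵢ (unexposed), nᵢ = n₁ᵢ+n₀ᵢ.
Stratum 1 (< 40): n₁ = 354, n₀ = 101, n = 455; a·n₀/n = 200·101/455 = 44.3956; c·n₁/n = 40·354/455 = 31.1209
Stratum 2 (40–59): n₁ = 240, n₀ = 400, n = 640; a·n₀/n = 198·400/640 = 123.7500; c·n₁/n = 195·240/640 = 73.1250
Stratum 3 (≥ 60): n₁ = 384, n₀ = 94, n = 478; a·n₀/n = 80·94/478 = 15.7322; c·n₁/n = 4·384/478 = 3.2134
RR_MH = (44.3956 + 123.7500 + 15.7322) / (31.1209 + 73.1250 + 3.2134) = 183.8778 / 107.4593 = 1.71114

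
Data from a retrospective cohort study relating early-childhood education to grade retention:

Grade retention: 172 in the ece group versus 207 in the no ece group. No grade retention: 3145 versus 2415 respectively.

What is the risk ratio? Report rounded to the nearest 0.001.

From the description: a = 172, b = 3145, c = 207, d = 2415.
Risk in exposed = 172/3317 = 0.05185; risk in unexposed = 207/2622 = 0.07895.
RR = 0.05185 / 0.07895 = 0.65682
The risk is 34% lower among the exposed than among the unexposed.

0.657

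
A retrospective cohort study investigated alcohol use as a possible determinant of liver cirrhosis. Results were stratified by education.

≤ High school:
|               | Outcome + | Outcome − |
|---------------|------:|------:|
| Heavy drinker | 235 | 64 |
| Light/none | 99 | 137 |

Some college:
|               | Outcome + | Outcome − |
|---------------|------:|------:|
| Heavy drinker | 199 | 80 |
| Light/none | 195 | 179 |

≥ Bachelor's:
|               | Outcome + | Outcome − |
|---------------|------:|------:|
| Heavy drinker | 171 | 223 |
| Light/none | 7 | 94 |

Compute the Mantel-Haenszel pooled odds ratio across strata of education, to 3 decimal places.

OR_MH = Σ(aᵢdᵢ/nᵢ) / Σ(bᵢcᵢ/nᵢ), where nᵢ is the stratum total.
Stratum 1 (≤ High school): n = 535; a·d/n = 235·137/535 = 60.1776; b·c/n = 64·99/535 = 11.8430
Stratum 2 (Some college): n = 653; a·d/n = 199·179/653 = 54.5498; b·c/n = 80·195/653 = 23.8897
Stratum 3 (≥ Bachelor's): n = 495; a·d/n = 171·94/495 = 32.4727; b·c/n = 223·7/495 = 3.1535
OR_MH = (60.1776 + 54.5498 + 32.4727) / (11.8430 + 23.8897 + 3.1535) = 147.2001 / 38.8863 = 3.78540

3.785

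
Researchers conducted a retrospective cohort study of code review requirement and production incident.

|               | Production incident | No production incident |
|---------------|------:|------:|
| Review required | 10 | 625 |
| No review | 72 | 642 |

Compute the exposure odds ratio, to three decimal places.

Cells: a = 10, b = 625, c = 72, d = 642.
OR = (a·d)/(b·c) = (10 × 642) / (625 × 72) = 6420 / 45000 = 0.14267
Exposure is associated with lower odds of production incident (OR = 0.14 < 1).

0.143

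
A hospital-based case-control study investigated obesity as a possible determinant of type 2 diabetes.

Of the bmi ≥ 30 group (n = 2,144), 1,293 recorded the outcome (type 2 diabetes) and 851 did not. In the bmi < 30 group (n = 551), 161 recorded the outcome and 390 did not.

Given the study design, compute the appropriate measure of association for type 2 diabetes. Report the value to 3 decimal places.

3.681

From the description: a = 1293, b = 851, c = 161, d = 390.
This is a hospital-based case-control study: participants were sampled on outcome status, so risks in the source population cannot be estimated directly — relative risk is not valid here. The odds ratio is the appropriate measure.
OR = (a·d)/(b·c) = (1293 × 390) / (851 × 161) = 504270 / 137011 = 3.68051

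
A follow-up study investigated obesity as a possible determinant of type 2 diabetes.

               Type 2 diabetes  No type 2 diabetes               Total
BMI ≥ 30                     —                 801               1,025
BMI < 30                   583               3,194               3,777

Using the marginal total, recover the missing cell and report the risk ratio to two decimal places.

The missing cell is in the exposed row: 1025 − 801 = 224.
So a = 224, b = 801, c = 583, d = 3194.
RR = [a/(a+b)] / [c/(c+d)] = (224/1025) / (583/3777) = 0.21854/0.15436 = 1.41580

1.42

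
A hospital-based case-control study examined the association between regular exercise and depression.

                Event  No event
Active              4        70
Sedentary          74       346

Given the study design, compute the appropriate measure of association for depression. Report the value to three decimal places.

0.267

Cells: a = 4, b = 70, c = 74, d = 346.
This is a hospital-based case-control study: participants were sampled on outcome status, so risks in the source population cannot be estimated directly — relative risk is not valid here. The odds ratio is the appropriate measure.
OR = (a·d)/(b·c) = (4 × 346) / (70 × 74) = 1384 / 5180 = 0.26718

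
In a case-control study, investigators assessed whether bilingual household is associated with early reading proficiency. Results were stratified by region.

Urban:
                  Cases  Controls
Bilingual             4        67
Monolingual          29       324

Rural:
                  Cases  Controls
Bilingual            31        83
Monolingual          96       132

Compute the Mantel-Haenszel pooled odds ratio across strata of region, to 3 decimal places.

OR_MH = Σ(aᵢdᵢ/nᵢ) / Σ(bᵢcᵢ/nᵢ), where nᵢ is the stratum total.
Stratum 1 (Urban): n = 424; a·d/n = 4·324/424 = 3.0566; b·c/n = 67·29/424 = 4.5825
Stratum 2 (Rural): n = 342; a·d/n = 31·132/342 = 11.9649; b·c/n = 83·96/342 = 23.2982
OR_MH = (3.0566 + 11.9649) / (4.5825 + 23.2982) = 15.0215 / 27.8808 = 0.53878

0.539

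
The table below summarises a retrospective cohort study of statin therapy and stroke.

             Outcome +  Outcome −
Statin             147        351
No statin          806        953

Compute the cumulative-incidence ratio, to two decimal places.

0.64

Cells: a = 147, b = 351, c = 806, d = 953.
Risk in exposed = 147/498 = 0.29518; risk in unexposed = 806/1759 = 0.45821.
RR = 0.29518 / 0.45821 = 0.64420
The risk is 36% lower among the exposed than among the unexposed.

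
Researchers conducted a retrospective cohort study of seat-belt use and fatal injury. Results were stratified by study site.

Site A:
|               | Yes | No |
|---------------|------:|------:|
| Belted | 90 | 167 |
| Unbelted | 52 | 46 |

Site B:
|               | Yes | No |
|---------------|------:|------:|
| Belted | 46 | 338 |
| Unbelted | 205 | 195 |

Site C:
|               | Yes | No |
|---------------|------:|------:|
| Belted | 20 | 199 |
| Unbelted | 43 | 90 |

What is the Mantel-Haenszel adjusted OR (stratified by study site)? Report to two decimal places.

OR_MH = Σ(aᵢdᵢ/nᵢ) / Σ(bᵢcᵢ/nᵢ), where nᵢ is the stratum total.
Stratum 1 (Site A): n = 355; a·d/n = 90·46/355 = 11.6620; b·c/n = 167·52/355 = 24.4620
Stratum 2 (Site B): n = 784; a·d/n = 46·195/784 = 11.4413; b·c/n = 338·205/784 = 88.3801
Stratum 3 (Site C): n = 352; a·d/n = 20·90/352 = 5.1136; b·c/n = 199·43/352 = 24.3097
OR_MH = (11.6620 + 11.4413 + 5.1136) / (24.4620 + 88.3801 + 24.3097) = 28.2169 / 137.1517 = 0.20574

0.21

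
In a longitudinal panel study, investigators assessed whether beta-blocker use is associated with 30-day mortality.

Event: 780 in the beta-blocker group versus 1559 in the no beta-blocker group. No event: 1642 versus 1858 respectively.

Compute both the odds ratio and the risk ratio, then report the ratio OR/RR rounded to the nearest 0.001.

From the description: a = 780, b = 1642, c = 1559, d = 1858.
OR = (780·1858)/(1642·1559) = 1449240/2559878 = 0.56614
Risk in exposed = 780/2422 = 0.32205; risk in unexposed = 1559/3417 = 0.45625; RR = 0.70586
OR/RR = 0.56614 / 0.70586 = 0.80205
The outcome is not rare, so the OR lies further from 1 than the RR.

0.802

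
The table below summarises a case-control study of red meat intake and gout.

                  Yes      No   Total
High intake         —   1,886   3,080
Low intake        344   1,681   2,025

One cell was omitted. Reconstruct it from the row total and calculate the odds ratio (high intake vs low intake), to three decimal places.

3.094

The missing cell is in the exposed row: 3080 − 1886 = 1194.
So a = 1194, b = 1886, c = 344, d = 1681.
OR = (a·d)/(b·c) = (1194 × 1681) / (1886 × 344) = 2007114 / 648784 = 3.09366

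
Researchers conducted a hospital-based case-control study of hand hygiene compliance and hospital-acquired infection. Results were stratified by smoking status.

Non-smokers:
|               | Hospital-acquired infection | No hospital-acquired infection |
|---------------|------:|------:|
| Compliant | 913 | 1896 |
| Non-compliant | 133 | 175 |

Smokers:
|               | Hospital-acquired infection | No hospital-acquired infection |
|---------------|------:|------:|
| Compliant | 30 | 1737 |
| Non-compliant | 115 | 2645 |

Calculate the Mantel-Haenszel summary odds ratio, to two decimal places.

OR_MH = Σ(aᵢdᵢ/nᵢ) / Σ(bᵢcᵢ/nᵢ), where nᵢ is the stratum total.
Stratum 1 (Non-smokers): n = 3117; a·d/n = 913·175/3117 = 51.2592; b·c/n = 1896·133/3117 = 80.9009
Stratum 2 (Smokers): n = 4527; a·d/n = 30·2645/4527 = 17.5282; b·c/n = 1737·115/4527 = 44.1252
OR_MH = (51.2592 + 17.5282) / (80.9009 + 44.1252) = 68.7874 / 125.0261 = 0.55018

0.55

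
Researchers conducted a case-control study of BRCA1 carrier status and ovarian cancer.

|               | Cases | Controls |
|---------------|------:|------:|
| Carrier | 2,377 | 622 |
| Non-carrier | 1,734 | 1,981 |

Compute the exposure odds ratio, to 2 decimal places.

Cells: a = 2377, b = 622, c = 1734, d = 1981.
OR = (a·d)/(b·c) = (2377 × 1981) / (622 × 1734) = 4708837 / 1078548 = 4.36590
The odds of ovarian cancer are about 4.37 times as high in the carrier group.

4.37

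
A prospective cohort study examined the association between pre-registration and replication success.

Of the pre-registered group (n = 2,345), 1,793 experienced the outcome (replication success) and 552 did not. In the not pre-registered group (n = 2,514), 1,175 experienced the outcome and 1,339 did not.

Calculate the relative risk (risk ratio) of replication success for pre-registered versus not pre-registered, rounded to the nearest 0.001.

From the description: a = 1793, b = 552, c = 1175, d = 1339.
Risk in exposed = 1793/2345 = 0.76461; risk in unexposed = 1175/2514 = 0.46738.
RR = 0.76461 / 0.46738 = 1.63593
The risk among the exposed is 1.64 times that among the unexposed.

1.636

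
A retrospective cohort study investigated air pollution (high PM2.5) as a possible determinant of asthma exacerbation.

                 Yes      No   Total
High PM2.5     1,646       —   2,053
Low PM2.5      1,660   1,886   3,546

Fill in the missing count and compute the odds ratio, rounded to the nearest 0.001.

4.595

The missing cell is in the exposed row: 2053 − 1646 = 407.
So a = 1646, b = 407, c = 1660, d = 1886.
OR = (a·d)/(b·c) = (1646 × 1886) / (407 × 1660) = 3104356 / 675620 = 4.59483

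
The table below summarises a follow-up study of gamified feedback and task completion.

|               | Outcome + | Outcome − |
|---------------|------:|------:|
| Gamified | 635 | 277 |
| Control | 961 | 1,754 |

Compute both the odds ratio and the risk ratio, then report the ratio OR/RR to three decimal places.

Cells: a = 635, b = 277, c = 961, d = 1754.
OR = (635·1754)/(277·961) = 1113790/266197 = 4.18408
Risk in exposed = 635/912 = 0.69627; risk in unexposed = 961/2715 = 0.35396; RR = 1.96709
OR/RR = 4.18408 / 1.96709 = 2.12704
The outcome is not rare, so the OR lies further from 1 than the RR.

2.127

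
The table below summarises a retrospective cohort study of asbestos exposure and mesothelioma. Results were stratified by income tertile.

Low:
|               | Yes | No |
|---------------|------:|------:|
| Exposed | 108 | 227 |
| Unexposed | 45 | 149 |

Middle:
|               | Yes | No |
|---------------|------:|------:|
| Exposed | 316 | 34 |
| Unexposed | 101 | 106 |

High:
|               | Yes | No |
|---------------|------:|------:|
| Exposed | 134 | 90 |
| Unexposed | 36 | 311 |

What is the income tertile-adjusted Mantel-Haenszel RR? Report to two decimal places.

RR_MH = Σ(aᵢ·n₀ᵢ/nᵢ) / Σ(cᵢ·n₁ᵢ/nᵢ), with n₁ᵢ = aᵢ+bᵢ (exposed), n₀ᵢ = cᵢ+dᵢ (unexposed), nᵢ = n₁ᵢ+n₀ᵢ.
Stratum 1 (Low): n₁ = 335, n₀ = 194, n = 529; a·n₀/n = 108·194/529 = 39.6068; c·n₁/n = 45·335/529 = 28.4972
Stratum 2 (Middle): n₁ = 350, n₀ = 207, n = 557; a·n₀/n = 316·207/557 = 117.4363; c·n₁/n = 101·350/557 = 63.4650
Stratum 3 (High): n₁ = 224, n₀ = 347, n = 571; a·n₀/n = 134·347/571 = 81.4326; c·n₁/n = 36·224/571 = 14.1226
RR_MH = (39.6068 + 117.4363 + 81.4326) / (28.4972 + 63.4650 + 14.1226) = 238.4756 / 106.0847 = 2.24797

2.25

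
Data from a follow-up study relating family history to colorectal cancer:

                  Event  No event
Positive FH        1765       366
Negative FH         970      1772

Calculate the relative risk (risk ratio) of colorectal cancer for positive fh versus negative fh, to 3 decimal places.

2.341

Cells: a = 1765, b = 366, c = 970, d = 1772.
Risk in exposed = 1765/2131 = 0.82825; risk in unexposed = 970/2742 = 0.35376.
RR = 0.82825 / 0.35376 = 2.34130
The risk among the exposed is 2.34 times that among the unexposed.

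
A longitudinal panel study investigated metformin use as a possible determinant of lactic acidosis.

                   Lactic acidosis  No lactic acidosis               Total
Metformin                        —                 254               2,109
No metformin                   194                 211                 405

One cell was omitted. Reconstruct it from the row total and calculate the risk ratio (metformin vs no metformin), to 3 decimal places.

1.836

The missing cell is in the exposed row: 2109 − 254 = 1855.
So a = 1855, b = 254, c = 194, d = 211.
RR = [a/(a+b)] / [c/(c+d)] = (1855/2109) / (194/405) = 0.87956/0.47901 = 1.83620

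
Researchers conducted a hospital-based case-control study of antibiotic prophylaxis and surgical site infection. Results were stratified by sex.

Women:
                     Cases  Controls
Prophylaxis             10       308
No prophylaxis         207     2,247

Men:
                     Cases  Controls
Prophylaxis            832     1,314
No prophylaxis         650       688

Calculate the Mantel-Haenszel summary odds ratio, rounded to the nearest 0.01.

0.64

OR_MH = Σ(aᵢdᵢ/nᵢ) / Σ(bᵢcᵢ/nᵢ), where nᵢ is the stratum total.
Stratum 1 (Women): n = 2772; a·d/n = 10·2247/2772 = 8.1061; b·c/n = 308·207/2772 = 23.0000
Stratum 2 (Men): n = 3484; a·d/n = 832·688/3484 = 164.2985; b·c/n = 1314·650/3484 = 245.1493
OR_MH = (8.1061 + 164.2985) / (23.0000 + 245.1493) = 172.4046 / 268.1493 = 0.64294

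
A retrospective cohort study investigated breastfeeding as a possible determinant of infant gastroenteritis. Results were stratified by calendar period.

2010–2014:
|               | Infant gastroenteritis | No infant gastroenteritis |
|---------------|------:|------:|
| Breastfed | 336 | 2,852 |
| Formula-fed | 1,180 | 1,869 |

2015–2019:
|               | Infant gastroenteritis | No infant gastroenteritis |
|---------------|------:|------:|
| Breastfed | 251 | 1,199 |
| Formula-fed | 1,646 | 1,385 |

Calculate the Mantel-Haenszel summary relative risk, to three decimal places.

RR_MH = Σ(aᵢ·n₀ᵢ/nᵢ) / Σ(cᵢ·n₁ᵢ/nᵢ), with n₁ᵢ = aᵢ+bᵢ (exposed), n₀ᵢ = cᵢ+dᵢ (unexposed), nᵢ = n₁ᵢ+n₀ᵢ.
Stratum 1 (2010–2014): n₁ = 3188, n₀ = 3049, n = 6237; a·n₀/n = 336·3049/6237 = 164.2559; c·n₁/n = 1180·3188/6237 = 603.1489
Stratum 2 (2015–2019): n₁ = 1450, n₀ = 3031, n = 4481; a·n₀/n = 251·3031/4481 = 169.7793; c·n₁/n = 1646·1450/4481 = 532.6266
RR_MH = (164.2559 + 169.7793) / (603.1489 + 532.6266) = 334.0352 / 1135.7756 = 0.29410

0.294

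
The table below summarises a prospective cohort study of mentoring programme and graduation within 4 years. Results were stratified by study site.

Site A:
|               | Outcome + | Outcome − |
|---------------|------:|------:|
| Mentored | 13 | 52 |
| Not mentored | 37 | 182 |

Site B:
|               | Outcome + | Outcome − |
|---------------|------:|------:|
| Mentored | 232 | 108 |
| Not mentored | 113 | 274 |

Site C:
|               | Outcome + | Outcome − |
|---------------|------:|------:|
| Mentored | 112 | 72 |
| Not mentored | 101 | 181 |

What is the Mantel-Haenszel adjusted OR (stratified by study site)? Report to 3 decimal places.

3.556

OR_MH = Σ(aᵢdᵢ/nᵢ) / Σ(bᵢcᵢ/nᵢ), where nᵢ is the stratum total.
Stratum 1 (Site A): n = 284; a·d/n = 13·182/284 = 8.3310; b·c/n = 52·37/284 = 6.7746
Stratum 2 (Site B): n = 727; a·d/n = 232·274/727 = 87.4388; b·c/n = 108·113/727 = 16.7868
Stratum 3 (Site C): n = 466; a·d/n = 112·181/466 = 43.5021; b·c/n = 72·101/466 = 15.6052
OR_MH = (8.3310 + 87.4388 + 43.5021) / (6.7746 + 16.7868 + 15.6052) = 139.2719 / 39.1666 = 3.55589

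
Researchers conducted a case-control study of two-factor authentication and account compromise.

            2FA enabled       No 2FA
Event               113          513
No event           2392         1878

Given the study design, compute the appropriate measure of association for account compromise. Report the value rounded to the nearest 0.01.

Reading the table with exposure as columns: a = 113 (2FA enabled, case), b = 2392 (2FA enabled, non-case), c = 513 (No 2FA, case), d = 1878.
This is a case-control study: participants were sampled on outcome status, so risks in the source population cannot be estimated directly — relative risk is not valid here. The odds ratio is the appropriate measure.
OR = (a·d)/(b·c) = (113 × 1878) / (2392 × 513) = 212214 / 1227096 = 0.17294

0.17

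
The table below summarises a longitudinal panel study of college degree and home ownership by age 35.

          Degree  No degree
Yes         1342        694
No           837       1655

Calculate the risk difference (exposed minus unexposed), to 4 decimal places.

0.3204

Reading the table with exposure as columns: a = 1342 (Degree, case), b = 837 (Degree, non-case), c = 694 (No degree, case), d = 1655.
Risk in exposed = 1342/2179 = 0.615879; risk in unexposed = 694/2349 = 0.295445.
Risk difference = 0.615879 − 0.295445 = 0.320434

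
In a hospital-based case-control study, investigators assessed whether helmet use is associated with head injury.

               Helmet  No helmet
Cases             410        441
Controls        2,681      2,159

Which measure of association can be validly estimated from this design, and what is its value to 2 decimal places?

Reading the table with exposure as columns: a = 410 (Helmet, case), b = 2681 (Helmet, non-case), c = 441 (No helmet, case), d = 2159.
This is a hospital-based case-control study: participants were sampled on outcome status, so risks in the source population cannot be estimated directly — relative risk is not valid here. The odds ratio is the appropriate measure.
OR = (a·d)/(b·c) = (410 × 2159) / (2681 × 441) = 885190 / 1182321 = 0.74869

0.75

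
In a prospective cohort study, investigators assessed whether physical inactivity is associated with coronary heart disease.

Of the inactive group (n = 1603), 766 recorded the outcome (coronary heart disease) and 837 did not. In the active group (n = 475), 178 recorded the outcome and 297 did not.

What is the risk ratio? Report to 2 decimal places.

1.28

From the description: a = 766, b = 837, c = 178, d = 297.
Risk in exposed = 766/1603 = 0.47785; risk in unexposed = 178/475 = 0.37474.
RR = 0.47785 / 0.37474 = 1.27517
The risk among the exposed is 1.28 times that among the unexposed.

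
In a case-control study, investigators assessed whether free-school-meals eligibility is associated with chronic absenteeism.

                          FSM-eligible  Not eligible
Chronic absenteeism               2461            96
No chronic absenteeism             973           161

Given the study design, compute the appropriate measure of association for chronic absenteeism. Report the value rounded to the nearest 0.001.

4.242

Reading the table with exposure as columns: a = 2461 (FSM-eligible, case), b = 973 (FSM-eligible, non-case), c = 96 (Not eligible, case), d = 161.
This is a case-control study: participants were sampled on outcome status, so risks in the source population cannot be estimated directly — relative risk is not valid here. The odds ratio is the appropriate measure.
OR = (a·d)/(b·c) = (2461 × 161) / (973 × 96) = 396221 / 93408 = 4.24183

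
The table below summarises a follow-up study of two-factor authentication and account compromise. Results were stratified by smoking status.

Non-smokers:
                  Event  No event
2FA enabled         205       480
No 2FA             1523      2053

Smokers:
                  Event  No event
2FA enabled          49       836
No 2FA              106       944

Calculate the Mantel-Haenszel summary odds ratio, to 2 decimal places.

OR_MH = Σ(aᵢdᵢ/nᵢ) / Σ(bᵢcᵢ/nᵢ), where nᵢ is the stratum total.
Stratum 1 (Non-smokers): n = 4261; a·d/n = 205·2053/4261 = 98.7714; b·c/n = 480·1523/4261 = 171.5654
Stratum 2 (Smokers): n = 1935; a·d/n = 49·944/1935 = 23.9049; b·c/n = 836·106/1935 = 45.7964
OR_MH = (98.7714 + 23.9049) / (171.5654 + 45.7964) = 122.6763 / 217.3617 = 0.56439

0.56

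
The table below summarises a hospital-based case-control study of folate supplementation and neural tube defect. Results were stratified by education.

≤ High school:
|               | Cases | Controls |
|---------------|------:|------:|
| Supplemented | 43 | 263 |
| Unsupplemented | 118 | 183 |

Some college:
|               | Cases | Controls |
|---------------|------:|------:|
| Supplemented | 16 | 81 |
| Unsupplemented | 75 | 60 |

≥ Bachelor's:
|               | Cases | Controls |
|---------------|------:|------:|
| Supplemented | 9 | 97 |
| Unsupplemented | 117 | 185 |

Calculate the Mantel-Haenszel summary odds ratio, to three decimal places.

0.201

OR_MH = Σ(aᵢdᵢ/nᵢ) / Σ(bᵢcᵢ/nᵢ), where nᵢ is the stratum total.
Stratum 1 (≤ High school): n = 607; a·d/n = 43·183/607 = 12.9638; b·c/n = 263·118/607 = 51.1269
Stratum 2 (Some college): n = 232; a·d/n = 16·60/232 = 4.1379; b·c/n = 81·75/232 = 26.1853
Stratum 3 (≥ Bachelor's): n = 408; a·d/n = 9·185/408 = 4.0809; b·c/n = 97·117/408 = 27.8162
OR_MH = (12.9638 + 4.1379 + 4.0809) / (51.1269 + 26.1853 + 27.8162) = 21.1826 / 105.1284 = 0.20149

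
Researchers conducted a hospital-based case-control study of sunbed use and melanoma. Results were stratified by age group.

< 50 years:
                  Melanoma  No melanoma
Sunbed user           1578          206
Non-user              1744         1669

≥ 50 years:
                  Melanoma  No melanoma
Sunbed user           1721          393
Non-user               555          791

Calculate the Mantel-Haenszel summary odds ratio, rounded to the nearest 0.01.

OR_MH = Σ(aᵢdᵢ/nᵢ) / Σ(bᵢcᵢ/nᵢ), where nᵢ is the stratum total.
Stratum 1 (< 50 years): n = 5197; a·d/n = 1578·1669/5197 = 506.7697; b·c/n = 206·1744/5197 = 69.1291
Stratum 2 (≥ 50 years): n = 3460; a·d/n = 1721·791/3460 = 393.4425; b·c/n = 393·555/3460 = 63.0390
OR_MH = (506.7697 + 393.4425) / (69.1291 + 63.0390) = 900.2122 / 132.1681 = 6.81111

6.81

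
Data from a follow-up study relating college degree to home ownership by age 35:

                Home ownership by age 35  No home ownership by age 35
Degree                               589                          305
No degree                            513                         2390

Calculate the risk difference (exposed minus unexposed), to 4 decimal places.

Cells: a = 589, b = 305, c = 513, d = 2390.
Risk in exposed = 589/894 = 0.658837; risk in unexposed = 513/2903 = 0.176714.
Risk difference = 0.658837 − 0.176714 = 0.482123

0.4821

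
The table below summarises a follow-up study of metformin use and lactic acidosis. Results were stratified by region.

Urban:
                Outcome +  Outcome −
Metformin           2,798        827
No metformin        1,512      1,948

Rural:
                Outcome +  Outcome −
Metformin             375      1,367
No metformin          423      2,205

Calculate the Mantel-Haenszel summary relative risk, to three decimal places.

RR_MH = Σ(aᵢ·n₀ᵢ/nᵢ) / Σ(cᵢ·n₁ᵢ/nᵢ), with n₁ᵢ = aᵢ+bᵢ (exposed), n₀ᵢ = cᵢ+dᵢ (unexposed), nᵢ = n₁ᵢ+n₀ᵢ.
Stratum 1 (Urban): n₁ = 3625, n₀ = 3460, n = 7085; a·n₀/n = 2798·3460/7085 = 1366.4192; c·n₁/n = 1512·3625/7085 = 773.6062
Stratum 2 (Rural): n₁ = 1742, n₀ = 2628, n = 4370; a·n₀/n = 375·2628/4370 = 225.5149; c·n₁/n = 423·1742/4370 = 168.6192
RR_MH = (1366.4192 + 225.5149) / (773.6062 + 168.6192) = 1591.9341 / 942.2254 = 1.68955

1.690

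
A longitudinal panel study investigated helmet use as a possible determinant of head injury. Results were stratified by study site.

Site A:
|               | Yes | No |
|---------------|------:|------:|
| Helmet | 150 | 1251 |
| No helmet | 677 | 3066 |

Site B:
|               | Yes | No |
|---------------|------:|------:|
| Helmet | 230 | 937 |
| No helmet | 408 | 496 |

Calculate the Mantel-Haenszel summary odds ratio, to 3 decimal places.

0.414

OR_MH = Σ(aᵢdᵢ/nᵢ) / Σ(bᵢcᵢ/nᵢ), where nᵢ is the stratum total.
Stratum 1 (Site A): n = 5144; a·d/n = 150·3066/5144 = 89.4051; b·c/n = 1251·677/5144 = 164.6437
Stratum 2 (Site B): n = 2071; a·d/n = 230·496/2071 = 55.0845; b·c/n = 937·408/2071 = 184.5949
OR_MH = (89.4051 + 55.0845) / (164.6437 + 184.5949) = 144.4896 / 349.2385 = 0.41373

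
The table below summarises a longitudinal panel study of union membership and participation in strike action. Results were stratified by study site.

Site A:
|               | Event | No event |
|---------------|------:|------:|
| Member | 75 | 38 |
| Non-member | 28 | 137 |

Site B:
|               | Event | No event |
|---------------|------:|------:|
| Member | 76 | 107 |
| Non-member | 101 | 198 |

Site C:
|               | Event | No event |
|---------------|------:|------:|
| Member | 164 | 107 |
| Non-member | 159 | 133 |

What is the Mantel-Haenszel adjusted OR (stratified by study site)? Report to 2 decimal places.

1.89

OR_MH = Σ(aᵢdᵢ/nᵢ) / Σ(bᵢcᵢ/nᵢ), where nᵢ is the stratum total.
Stratum 1 (Site A): n = 278; a·d/n = 75·137/278 = 36.9604; b·c/n = 38·28/278 = 3.8273
Stratum 2 (Site B): n = 482; a·d/n = 76·198/482 = 31.2199; b·c/n = 107·101/482 = 22.4212
Stratum 3 (Site C): n = 563; a·d/n = 164·133/563 = 38.7425; b·c/n = 107·159/563 = 30.2185
OR_MH = (36.9604 + 31.2199 + 38.7425) / (3.8273 + 22.4212 + 30.2185) = 106.9228 / 56.4670 = 1.89355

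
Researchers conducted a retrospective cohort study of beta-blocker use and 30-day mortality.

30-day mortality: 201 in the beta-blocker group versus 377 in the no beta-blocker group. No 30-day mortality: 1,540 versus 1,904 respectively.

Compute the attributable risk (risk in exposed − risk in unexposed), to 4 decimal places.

From the description: a = 201, b = 1540, c = 377, d = 1904.
Risk in exposed = 201/1741 = 0.115451; risk in unexposed = 377/2281 = 0.165278.
Risk difference = 0.115451 − 0.165278 = -0.049827

-0.0498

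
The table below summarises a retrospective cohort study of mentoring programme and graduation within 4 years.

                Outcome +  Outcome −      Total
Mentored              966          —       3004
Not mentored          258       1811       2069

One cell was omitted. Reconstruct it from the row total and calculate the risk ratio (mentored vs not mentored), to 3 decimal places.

2.579

The missing cell is in the exposed row: 3004 − 966 = 2038.
So a = 966, b = 2038, c = 258, d = 1811.
RR = [a/(a+b)] / [c/(c+d)] = (966/3004) / (258/2069) = 0.32157/0.12470 = 2.57880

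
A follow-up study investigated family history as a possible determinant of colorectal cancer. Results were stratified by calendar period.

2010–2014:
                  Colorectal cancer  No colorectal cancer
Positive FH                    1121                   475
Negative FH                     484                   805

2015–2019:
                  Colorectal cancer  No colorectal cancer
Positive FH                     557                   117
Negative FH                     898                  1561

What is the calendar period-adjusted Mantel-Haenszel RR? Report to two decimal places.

RR_MH = Σ(aᵢ·n₀ᵢ/nᵢ) / Σ(cᵢ·n₁ᵢ/nᵢ), with n₁ᵢ = aᵢ+bᵢ (exposed), n₀ᵢ = cᵢ+dᵢ (unexposed), nᵢ = n₁ᵢ+n₀ᵢ.
Stratum 1 (2010–2014): n₁ = 1596, n₀ = 1289, n = 2885; a·n₀/n = 1121·1289/2885 = 500.8558; c·n₁/n = 484·1596/2885 = 267.7518
Stratum 2 (2015–2019): n₁ = 674, n₀ = 2459, n = 3133; a·n₀/n = 557·2459/3133 = 437.1730; c·n₁/n = 898·674/3133 = 193.1861
RR_MH = (500.8558 + 437.1730) / (267.7518 + 193.1861) = 938.0288 / 460.9379 = 2.03504

2.04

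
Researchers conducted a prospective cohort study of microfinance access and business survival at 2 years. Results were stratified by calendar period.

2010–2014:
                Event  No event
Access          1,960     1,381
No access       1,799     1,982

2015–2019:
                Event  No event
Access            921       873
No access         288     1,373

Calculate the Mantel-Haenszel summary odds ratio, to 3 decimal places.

2.162

OR_MH = Σ(aᵢdᵢ/nᵢ) / Σ(bᵢcᵢ/nᵢ), where nᵢ is the stratum total.
Stratum 1 (2010–2014): n = 7122; a·d/n = 1960·1982/7122 = 545.4535; b·c/n = 1381·1799/7122 = 348.8373
Stratum 2 (2015–2019): n = 3455; a·d/n = 921·1373/3455 = 366.0009; b·c/n = 873·288/3455 = 72.7711
OR_MH = (545.4535 + 366.0009) / (348.8373 + 72.7711) = 911.4544 / 421.6083 = 2.16185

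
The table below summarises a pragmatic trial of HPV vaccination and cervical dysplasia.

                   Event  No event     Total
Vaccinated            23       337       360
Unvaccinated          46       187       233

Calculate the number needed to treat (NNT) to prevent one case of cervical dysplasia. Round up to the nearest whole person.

8

Risk in treated group = 23/360 = 0.06389; risk in control = 46/233 = 0.19742.
Absolute risk reduction = 0.19742 − 0.06389 = 0.13354
NNT = 1 / ARR = 1 / 0.13354 = 7.489 → round up → 8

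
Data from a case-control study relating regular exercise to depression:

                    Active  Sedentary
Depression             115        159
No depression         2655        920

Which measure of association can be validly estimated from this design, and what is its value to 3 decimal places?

Reading the table with exposure as columns: a = 115 (Active, case), b = 2655 (Active, non-case), c = 159 (Sedentary, case), d = 920.
This is a case-control study: participants were sampled on outcome status, so risks in the source population cannot be estimated directly — relative risk is not valid here. The odds ratio is the appropriate measure.
OR = (a·d)/(b·c) = (115 × 920) / (2655 × 159) = 105800 / 422145 = 0.25062

0.251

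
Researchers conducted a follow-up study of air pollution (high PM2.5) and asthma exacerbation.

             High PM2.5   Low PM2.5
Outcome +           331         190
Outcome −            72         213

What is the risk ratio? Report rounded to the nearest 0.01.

1.74

Reading the table with exposure as columns: a = 331 (High PM2.5, case), b = 72 (High PM2.5, non-case), c = 190 (Low PM2.5, case), d = 213.
Risk in exposed = 331/403 = 0.82134; risk in unexposed = 190/403 = 0.47146.
RR = 0.82134 / 0.47146 = 1.74211
The risk among the exposed is 1.74 times that among the unexposed.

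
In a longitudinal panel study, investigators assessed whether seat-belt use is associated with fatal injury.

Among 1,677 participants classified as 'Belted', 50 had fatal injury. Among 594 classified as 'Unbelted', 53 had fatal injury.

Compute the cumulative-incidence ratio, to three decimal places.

0.334

From the description: a = 50, b = 1627, c = 53, d = 541.
Risk in exposed = 50/1677 = 0.02982; risk in unexposed = 53/594 = 0.08923.
RR = 0.02982 / 0.08923 = 0.33415
The risk is 67% lower among the exposed than among the unexposed.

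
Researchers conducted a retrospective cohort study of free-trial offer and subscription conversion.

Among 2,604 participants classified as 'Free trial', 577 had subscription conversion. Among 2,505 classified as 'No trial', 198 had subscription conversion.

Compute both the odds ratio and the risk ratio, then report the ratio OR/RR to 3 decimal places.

From the description: a = 577, b = 2027, c = 198, d = 2307.
OR = (577·2307)/(2027·198) = 1331139/401346 = 3.31669
Risk in exposed = 577/2604 = 0.22158; risk in unexposed = 198/2505 = 0.07904; RR = 2.80335
OR/RR = 3.31669 / 2.80335 = 1.18312
The outcome is not rare, so the OR lies further from 1 than the RR.

1.183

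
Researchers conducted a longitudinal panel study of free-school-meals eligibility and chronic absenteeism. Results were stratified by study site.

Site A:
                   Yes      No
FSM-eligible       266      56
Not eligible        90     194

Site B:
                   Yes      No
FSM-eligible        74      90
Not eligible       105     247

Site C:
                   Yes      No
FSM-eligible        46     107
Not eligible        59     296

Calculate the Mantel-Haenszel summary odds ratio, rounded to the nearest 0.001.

OR_MH = Σ(aᵢdᵢ/nᵢ) / Σ(bᵢcᵢ/nᵢ), where nᵢ is the stratum total.
Stratum 1 (Site A): n = 606; a·d/n = 266·194/606 = 85.1551; b·c/n = 56·90/606 = 8.3168
Stratum 2 (Site B): n = 516; a·d/n = 74·247/516 = 35.4225; b·c/n = 90·105/516 = 18.3140
Stratum 3 (Site C): n = 508; a·d/n = 46·296/508 = 26.8031; b·c/n = 107·59/508 = 12.4272
OR_MH = (85.1551 + 35.4225 + 26.8031) / (8.3168 + 18.3140 + 12.4272) = 147.3807 / 39.0580 = 3.77339

3.773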